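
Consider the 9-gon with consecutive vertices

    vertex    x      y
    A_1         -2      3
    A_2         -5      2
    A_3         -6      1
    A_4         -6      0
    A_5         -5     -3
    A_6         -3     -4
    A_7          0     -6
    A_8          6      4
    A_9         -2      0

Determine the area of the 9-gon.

54.5

Apply the shoelace formula: 2A = Σ (x_i·y_{i+1} − x_{i+1}·y_i), indices taken mod 9.
Cross-terms: 11, 7, 6, 18, 11, 18, 36, 8, -6  ⇒  Σ = 109
Area = |Σ|/2 = 54.5.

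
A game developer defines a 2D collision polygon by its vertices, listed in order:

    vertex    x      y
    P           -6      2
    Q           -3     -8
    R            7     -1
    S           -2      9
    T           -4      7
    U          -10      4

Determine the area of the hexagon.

P→Q: (-6)(-8) − (-3)(2) = 54
Q→R: (-3)(-1) − (7)(-8) = 59
R→S: (7)(9) − (-2)(-1) = 61
S→T: (-2)(7) − (-4)(9) = 22
T→U: (-4)(4) − (-10)(7) = 54
U→P: (-10)(2) − (-6)(4) = 4
Σ = 254
Area = |Σ|/2 = 127.

127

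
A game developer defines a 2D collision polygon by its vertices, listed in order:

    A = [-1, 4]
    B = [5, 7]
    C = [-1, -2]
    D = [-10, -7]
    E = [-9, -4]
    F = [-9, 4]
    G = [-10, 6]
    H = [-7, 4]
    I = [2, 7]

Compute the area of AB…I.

Apply the shoelace (surveyor's) formula: 2A = Σ (x_i·y_{i+1} − x_{i+1}·y_i), indices taken mod 9.
Σ = (-27) + (-3) + (-13) + (-23) + (-72) + (-14) + (2) + (-57) + (15) = -192
Area = |Σ|/2 = 96.

96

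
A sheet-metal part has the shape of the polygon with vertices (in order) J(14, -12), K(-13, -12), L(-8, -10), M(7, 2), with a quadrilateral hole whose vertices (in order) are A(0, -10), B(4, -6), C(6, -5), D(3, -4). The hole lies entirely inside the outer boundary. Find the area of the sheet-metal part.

Outer boundary:
Cross-terms: -324, 34, 54, -112  ⇒  Σ = -348
Area = |Σ|/2 = 174.
Hole:
Apply Gauss's area formula: 2A = Σ (x_i·y_{i+1} − x_{i+1}·y_i), indices taken mod 4.
Cross-terms: 40, 16, -9, -30  ⇒  Σ = 17
Area = |Σ|/2 = 8.5.
Net area = 174 − 8.5 = 165.5.

165.5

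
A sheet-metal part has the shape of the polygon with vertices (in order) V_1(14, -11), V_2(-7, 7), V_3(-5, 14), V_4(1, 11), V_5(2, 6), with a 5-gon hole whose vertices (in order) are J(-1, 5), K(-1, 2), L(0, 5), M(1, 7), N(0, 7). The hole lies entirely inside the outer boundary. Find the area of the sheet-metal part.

Outer boundary:
V_1→V_2: (14)(7) − (-7)(-11) = 21
V_2→V_3: (-7)(14) − (-5)(7) = -63
V_3→V_4: (-5)(11) − (1)(14) = -69
V_4→V_5: (1)(6) − (2)(11) = -16
V_5→V_1: (2)(-11) − (14)(6) = -106
Σ = -233
Area = |Σ|/2 = 116.5.
Hole:
Apply the surveyor's formula: 2A = Σ (x_i·y_{i+1} − x_{i+1}·y_i), indices taken mod 5.
Σ = (3) + (-5) + (-5) + (7) + (7) = 7
Area = |Σ|/2 = 3.5.
Net area = 116.5 − 3.5 = 113.

113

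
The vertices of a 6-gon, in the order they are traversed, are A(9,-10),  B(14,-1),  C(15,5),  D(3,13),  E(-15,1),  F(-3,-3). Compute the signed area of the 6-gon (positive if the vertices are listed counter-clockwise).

349.5

Apply Gauss's area formula: 2A = Σ (x_i·y_{i+1} − x_{i+1}·y_i), indices taken mod 6.
Σ = (131) + (85) + (180) + (198) + (48) + (57) = 699
Signed area = Σ/2 = 349.5 (positive ⇒ counter-clockwise traversal).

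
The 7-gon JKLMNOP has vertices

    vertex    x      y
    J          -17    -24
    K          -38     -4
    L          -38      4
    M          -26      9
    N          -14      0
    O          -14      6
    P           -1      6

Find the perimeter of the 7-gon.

118

|JK| = √((-21)² + (20)²) = √841 = 29
|KL| = √((0)² + (8)²) = √64 = 8
|LM| = √((12)² + (5)²) = √169 = 13
|MN| = √((12)² + (-9)²) = √225 = 15
|NO| = √((0)² + (6)²) = √36 = 6
|OP| = √((13)² + (0)²) = √169 = 13
|PJ| = √((-16)² + (-30)²) = √1156 = 34
Perimeter = 29 + 8 + 13 + 15 + 6 + 13 + 34 = 118.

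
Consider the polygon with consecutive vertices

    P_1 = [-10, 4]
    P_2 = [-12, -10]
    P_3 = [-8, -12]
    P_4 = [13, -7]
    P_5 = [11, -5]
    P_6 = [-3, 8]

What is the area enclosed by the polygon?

Apply the shoelace formula: 2A = Σ (x_i·y_{i+1} − x_{i+1}·y_i), indices taken mod 6.
Cross-terms: 148, 64, 212, 12, 73, 68  ⇒  Σ = 577
Area = |Σ|/2 = 288.5.

288.5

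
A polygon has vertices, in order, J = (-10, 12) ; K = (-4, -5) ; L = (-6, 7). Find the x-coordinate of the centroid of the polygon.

Apply the shoelace (surveyor's) formula. First the cross-terms c_i = x_i·y_{i+1} − x_{i+1}·y_i:
  98, -58, -2  ⇒  2A = 38, A = 19.
Then Σ (x_i + x_{i+1})·c_i = -760, so x̄ = -760 / (6·19) = -20/3.

-20/3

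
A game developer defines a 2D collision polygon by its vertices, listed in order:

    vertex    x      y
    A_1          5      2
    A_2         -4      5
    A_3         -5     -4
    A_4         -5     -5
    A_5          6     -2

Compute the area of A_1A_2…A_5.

Cross-terms: 33, 41, 5, 40, 22  ⇒  Σ = 141
Area = |Σ|/2 = 70.5.

70.5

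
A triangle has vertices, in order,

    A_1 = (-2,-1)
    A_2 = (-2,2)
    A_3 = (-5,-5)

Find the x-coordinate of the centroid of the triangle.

Apply Gauss's area formula. First the cross-terms c_i = x_i·y_{i+1} − x_{i+1}·y_i:
  -6, 20, -5  ⇒  2A = 9, A = 4.5.
Then Σ (x_i + x_{i+1})·c_i = -81, so x̄ = -81 / (6·4.5) = -3.

-3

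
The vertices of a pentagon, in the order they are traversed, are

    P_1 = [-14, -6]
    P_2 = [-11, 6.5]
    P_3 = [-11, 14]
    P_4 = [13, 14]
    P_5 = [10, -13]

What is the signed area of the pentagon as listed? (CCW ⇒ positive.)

Σ = (-157) + (-82.5) + (-336) + (-309) + (-242) = -1126.5
Signed area = Σ/2 = -563.25 (negative ⇒ clockwise traversal).

-563.25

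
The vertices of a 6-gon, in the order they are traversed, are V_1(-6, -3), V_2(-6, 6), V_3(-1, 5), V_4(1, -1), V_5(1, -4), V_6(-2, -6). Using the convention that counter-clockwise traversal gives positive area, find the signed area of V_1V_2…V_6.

-64.5

Σ = (-54) + (-24) + (-4) + (-3) + (-14) + (-30) = -129
Signed area = Σ/2 = -64.5 (negative ⇒ clockwise traversal).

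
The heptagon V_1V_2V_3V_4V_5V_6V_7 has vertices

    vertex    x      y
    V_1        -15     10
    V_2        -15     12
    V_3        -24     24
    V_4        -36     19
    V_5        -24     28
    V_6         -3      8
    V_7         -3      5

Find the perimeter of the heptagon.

|V_1V_2| = √((0)² + (2)²) = √4 = 2
|V_2V_3| = √((-9)² + (12)²) = √225 = 15
|V_3V_4| = √((-12)² + (-5)²) = √169 = 13
|V_4V_5| = √((12)² + (9)²) = √225 = 15
|V_5V_6| = √((21)² + (-20)²) = √841 = 29
|V_6V_7| = √((0)² + (-3)²) = √9 = 3
|V_7V_1| = √((-12)² + (5)²) = √169 = 13
Perimeter = 2 + 15 + 13 + 15 + 29 + 3 + 13 = 90.

90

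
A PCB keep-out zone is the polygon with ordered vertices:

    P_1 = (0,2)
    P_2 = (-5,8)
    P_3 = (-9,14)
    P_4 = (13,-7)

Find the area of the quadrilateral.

40.5

P_1→P_2: (0)(8) − (-5)(2) = 10
P_2→P_3: (-5)(14) − (-9)(8) = 2
P_3→P_4: (-9)(-7) − (13)(14) = -119
P_4→P_1: (13)(2) − (0)(-7) = 26
Σ = -81
Area = |Σ|/2 = 40.5.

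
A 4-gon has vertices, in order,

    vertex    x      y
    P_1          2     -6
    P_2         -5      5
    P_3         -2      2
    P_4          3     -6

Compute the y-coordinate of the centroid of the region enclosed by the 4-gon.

-17/15

Apply the surveyor's formula. First the cross-terms c_i = x_i·y_{i+1} − x_{i+1}·y_i:
  -20, 0, 6, -6  ⇒  2A = -20, A = -10.
Then Σ (y_i + y_{i+1})·c_i = 68, so ȳ = 68 / (6·(-10)) = -17/15.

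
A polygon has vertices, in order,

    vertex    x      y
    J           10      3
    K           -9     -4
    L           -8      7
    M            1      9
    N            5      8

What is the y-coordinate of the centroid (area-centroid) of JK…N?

960/289

Apply the shoelace formula. First the cross-terms c_i = x_i·y_{i+1} − x_{i+1}·y_i:
  -13, -95, -79, -37, -65  ⇒  2A = -289, A = -144.5.
Then Σ (y_i + y_{i+1})·c_i = -2880, so ȳ = -2880 / (6·(-144.5)) = 960/289.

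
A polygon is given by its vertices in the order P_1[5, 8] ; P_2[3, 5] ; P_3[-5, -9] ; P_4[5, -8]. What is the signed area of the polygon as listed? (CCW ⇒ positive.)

Σ = (1) + (-2) + (85) + (80) = 164
Signed area = Σ/2 = 82 (positive ⇒ counter-clockwise traversal).

82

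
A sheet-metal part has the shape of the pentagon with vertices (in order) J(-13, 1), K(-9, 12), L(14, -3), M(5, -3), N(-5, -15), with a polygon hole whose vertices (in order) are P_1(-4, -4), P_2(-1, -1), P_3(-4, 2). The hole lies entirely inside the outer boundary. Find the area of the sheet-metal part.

293.5

Outer boundary:
Σ = (-147) + (-141) + (-27) + (-90) + (-200) = -605
Area = |Σ|/2 = 302.5.
Hole:
Apply the shoelace formula: 2A = Σ (x_i·y_{i+1} − x_{i+1}·y_i), indices taken mod 3.
Σ = (0) + (-6) + (24) = 18
Area = |Σ|/2 = 9.
Net area = 302.5 − 9 = 293.5.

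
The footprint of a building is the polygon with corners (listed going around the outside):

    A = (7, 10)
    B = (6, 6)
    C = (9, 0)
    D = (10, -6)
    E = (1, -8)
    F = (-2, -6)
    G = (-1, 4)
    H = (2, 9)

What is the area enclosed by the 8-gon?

148

Apply the shoelace (surveyor's) formula: 2A = Σ (x_i·y_{i+1} − x_{i+1}·y_i), indices taken mod 8.
Σ = (-18) + (-54) + (-54) + (-74) + (-22) + (-14) + (-17) + (-43) = -296
Area = |Σ|/2 = 148.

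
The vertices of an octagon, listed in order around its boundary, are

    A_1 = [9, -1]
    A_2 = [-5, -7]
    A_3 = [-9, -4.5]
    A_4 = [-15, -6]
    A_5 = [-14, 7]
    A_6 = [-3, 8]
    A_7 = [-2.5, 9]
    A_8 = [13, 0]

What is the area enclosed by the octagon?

Apply the surveyor's formula: 2A = Σ (x_i·y_{i+1} − x_{i+1}·y_i), indices taken mod 8.
Cross-terms: -68, -40.5, -13.5, -189, -91, -7, -117, -13  ⇒  Σ = -539
Area = |Σ|/2 = 269.5.

269.5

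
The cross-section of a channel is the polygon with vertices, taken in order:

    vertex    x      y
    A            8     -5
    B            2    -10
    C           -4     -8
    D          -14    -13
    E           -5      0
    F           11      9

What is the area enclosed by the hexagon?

211.5

Σ = (-70) + (-56) + (-60) + (-65) + (-45) + (-127) = -423
Area = |Σ|/2 = 211.5.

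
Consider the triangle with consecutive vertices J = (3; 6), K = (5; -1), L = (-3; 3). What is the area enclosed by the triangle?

24

Apply the shoelace (surveyor's) formula: 2A = Σ (x_i·y_{i+1} − x_{i+1}·y_i), indices taken mod 3.
J→K: (3)(-1) − (5)(6) = -33
K→L: (5)(3) − (-3)(-1) = 12
L→J: (-3)(6) − (3)(3) = -27
Σ = -48
Area = |Σ|/2 = 24.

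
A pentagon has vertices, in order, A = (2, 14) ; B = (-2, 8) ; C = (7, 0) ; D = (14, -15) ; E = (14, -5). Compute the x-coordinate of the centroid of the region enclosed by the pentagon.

Apply the shoelace formula. First the cross-terms c_i = x_i·y_{i+1} − x_{i+1}·y_i:
  44, -56, -105, 140, 206  ⇒  2A = 229, A = 114.5.
Then Σ (x_i + x_{i+1})·c_i = 4731, so x̄ = 4731 / (6·114.5) = 1577/229.

1577/229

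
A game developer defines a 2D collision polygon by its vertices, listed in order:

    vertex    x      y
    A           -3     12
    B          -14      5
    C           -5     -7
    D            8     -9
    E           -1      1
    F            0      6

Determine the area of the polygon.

194

Cross-terms: 153, 123, 101, -1, -6, 18  ⇒  Σ = 388
Area = |Σ|/2 = 194.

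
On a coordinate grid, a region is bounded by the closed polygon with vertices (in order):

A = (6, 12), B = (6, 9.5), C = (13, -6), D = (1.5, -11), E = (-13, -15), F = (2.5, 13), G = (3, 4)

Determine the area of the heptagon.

311.25

Apply the shoelace (surveyor's) formula: 2A = Σ (x_i·y_{i+1} − x_{i+1}·y_i), indices taken mod 7.
Σ = (-15) + (-159.5) + (-134) + (-165.5) + (-131.5) + (-29) + (12) = -622.5
Area = |Σ|/2 = 311.25.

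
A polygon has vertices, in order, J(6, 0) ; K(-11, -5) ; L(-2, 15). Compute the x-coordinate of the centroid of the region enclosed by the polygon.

Apply the shoelace (surveyor's) formula. First the cross-terms c_i = x_i·y_{i+1} − x_{i+1}·y_i:
  -30, -175, -90  ⇒  2A = -295, A = -147.5.
Then Σ (x_i + x_{i+1})·c_i = 2065, so x̄ = 2065 / (6·(-147.5)) = -7/3.

-7/3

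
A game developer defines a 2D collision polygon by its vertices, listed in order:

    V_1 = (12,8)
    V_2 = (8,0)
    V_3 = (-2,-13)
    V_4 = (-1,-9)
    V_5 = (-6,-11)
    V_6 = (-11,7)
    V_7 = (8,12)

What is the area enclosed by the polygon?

Apply Gauss's area formula: 2A = Σ (x_i·y_{i+1} − x_{i+1}·y_i), indices taken mod 7.
Σ = (-64) + (-104) + (5) + (-43) + (-163) + (-188) + (-80) = -637
Area = |Σ|/2 = 318.5.

318.5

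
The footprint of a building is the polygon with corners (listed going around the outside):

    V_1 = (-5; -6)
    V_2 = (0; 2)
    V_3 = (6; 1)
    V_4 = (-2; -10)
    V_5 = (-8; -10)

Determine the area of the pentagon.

71

Apply Gauss's area formula: 2A = Σ (x_i·y_{i+1} − x_{i+1}·y_i), indices taken mod 5.
Σ = (-10) + (-12) + (-58) + (-60) + (-2) = -142
Area = |Σ|/2 = 71.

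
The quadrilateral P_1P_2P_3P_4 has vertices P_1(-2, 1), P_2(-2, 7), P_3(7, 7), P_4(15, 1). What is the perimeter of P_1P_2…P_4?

|P_1P_2| = √((0)² + (6)²) = √36 = 6
|P_2P_3| = √((9)² + (0)²) = √81 = 9
|P_3P_4| = √((8)² + (-6)²) = √100 = 10
|P_4P_1| = √((-17)² + (0)²) = √289 = 17
Perimeter = 6 + 9 + 10 + 17 = 42.

42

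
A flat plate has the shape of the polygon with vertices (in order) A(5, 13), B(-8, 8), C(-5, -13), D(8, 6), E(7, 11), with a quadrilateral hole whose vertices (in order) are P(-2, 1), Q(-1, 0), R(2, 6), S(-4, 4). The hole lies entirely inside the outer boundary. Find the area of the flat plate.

206.5

Outer boundary:
A→B: (5)(8) − (-8)(13) = 144
B→C: (-8)(-13) − (-5)(8) = 144
C→D: (-5)(6) − (8)(-13) = 74
D→E: (8)(11) − (7)(6) = 46
E→A: (7)(13) − (5)(11) = 36
Σ = 444
Area = |Σ|/2 = 222.
Hole:
Apply the shoelace formula: 2A = Σ (x_i·y_{i+1} − x_{i+1}·y_i), indices taken mod 4.
Cross-terms: 1, -6, 32, 4  ⇒  Σ = 31
Area = |Σ|/2 = 15.5.
Net area = 222 − 15.5 = 206.5.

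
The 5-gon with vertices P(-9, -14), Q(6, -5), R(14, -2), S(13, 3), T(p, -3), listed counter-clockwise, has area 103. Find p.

The doubled signed area Σ (x_i y_{i+1} − x_{i+1} y_i) is linear in p.
With p=0 it equals 189; the coefficient of p is -17 (from the two edges through T).
So -17·p + 189 = 2·103 = 206 ⇒ p = -1.

-1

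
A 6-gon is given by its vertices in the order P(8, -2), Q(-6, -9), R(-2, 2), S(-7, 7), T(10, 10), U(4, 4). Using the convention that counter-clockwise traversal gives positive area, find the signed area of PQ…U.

-147

Cross-terms: -84, -30, 0, -140, 0, -40  ⇒  Σ = -294
Signed area = Σ/2 = -147 (negative ⇒ clockwise traversal).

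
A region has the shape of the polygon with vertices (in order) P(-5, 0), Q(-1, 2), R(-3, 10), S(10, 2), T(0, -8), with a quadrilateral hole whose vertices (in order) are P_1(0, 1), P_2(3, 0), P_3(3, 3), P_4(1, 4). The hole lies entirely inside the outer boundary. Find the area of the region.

Outer boundary:
Σ = (-10) + (-4) + (-106) + (-80) + (-40) = -240
Area = |Σ|/2 = 120.
Hole:
Cross-terms: -3, 9, 9, 1  ⇒  Σ = 16
Area = |Σ|/2 = 8.
Net area = 120 − 8 = 112.

112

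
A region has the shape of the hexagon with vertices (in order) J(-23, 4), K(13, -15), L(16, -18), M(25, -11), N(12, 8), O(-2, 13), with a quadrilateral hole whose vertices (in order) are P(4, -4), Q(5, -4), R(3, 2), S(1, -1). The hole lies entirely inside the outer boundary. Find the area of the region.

Outer boundary:
Apply the shoelace (surveyor's) formula: 2A = Σ (x_i·y_{i+1} − x_{i+1}·y_i), indices taken mod 6.
Σ = (293) + (6) + (274) + (332) + (172) + (291) = 1368
Area = |Σ|/2 = 684.
Hole:
Cross-terms: 4, 22, -5, 0  ⇒  Σ = 21
Area = |Σ|/2 = 10.5.
Net area = 684 − 10.5 = 673.5.

673.5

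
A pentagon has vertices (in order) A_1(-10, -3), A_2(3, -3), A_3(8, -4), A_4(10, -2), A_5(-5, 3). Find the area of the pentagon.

70

Apply the shoelace formula: 2A = Σ (x_i·y_{i+1} − x_{i+1}·y_i), indices taken mod 5.
Cross-terms: 39, 12, 24, 20, 45  ⇒  Σ = 140
Area = |Σ|/2 = 70.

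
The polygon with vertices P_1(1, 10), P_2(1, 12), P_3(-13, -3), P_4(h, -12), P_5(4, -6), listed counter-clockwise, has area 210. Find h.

The doubled signed area Σ (x_i y_{i+1} − x_{i+1} y_i) is linear in h.
With h=0 it equals 405; the coefficient of h is -3 (from the two edges through P_4).
So -3·h + 405 = 2·210 = 420 ⇒ h = -5.

-5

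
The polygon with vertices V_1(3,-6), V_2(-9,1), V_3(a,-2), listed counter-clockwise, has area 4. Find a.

-5

Write out the shoelace sum; only the two edges meeting at V_3 involve a:
2·Area = [((-9)·(-2) − a·1) + (a·(-6) − 3·(-2))] + -51
       = -7·a + -27 = 8
⇒ a = -5.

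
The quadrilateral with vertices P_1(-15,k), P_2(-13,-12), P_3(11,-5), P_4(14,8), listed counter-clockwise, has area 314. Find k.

-1

The doubled signed area Σ (x_i y_{i+1} − x_{i+1} y_i) is linear in k.
With k=0 it equals 655; the coefficient of k is 27 (from the two edges through P_1).
So 27·k + 655 = 2·314 = 628 ⇒ k = -1.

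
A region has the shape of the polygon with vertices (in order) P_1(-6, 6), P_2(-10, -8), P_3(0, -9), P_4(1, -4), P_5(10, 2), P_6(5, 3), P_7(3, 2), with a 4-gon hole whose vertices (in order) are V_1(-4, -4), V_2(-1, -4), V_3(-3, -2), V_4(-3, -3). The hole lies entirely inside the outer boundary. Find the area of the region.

147.5

Outer boundary:
Σ = (108) + (90) + (9) + (42) + (20) + (1) + (30) = 300
Area = |Σ|/2 = 150.
Hole:
Apply the surveyor's formula: 2A = Σ (x_i·y_{i+1} − x_{i+1}·y_i), indices taken mod 4.
Cross-terms: 12, -10, 3, 0  ⇒  Σ = 5
Area = |Σ|/2 = 2.5.
Net area = 150 − 2.5 = 147.5.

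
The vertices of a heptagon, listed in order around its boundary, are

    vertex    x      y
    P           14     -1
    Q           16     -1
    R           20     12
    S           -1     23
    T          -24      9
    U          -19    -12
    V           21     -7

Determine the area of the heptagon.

Apply Gauss's area formula: 2A = Σ (x_i·y_{i+1} − x_{i+1}·y_i), indices taken mod 7.
Σ = (2) + (212) + (472) + (543) + (459) + (385) + (77) = 2150
Area = |Σ|/2 = 1075.

1075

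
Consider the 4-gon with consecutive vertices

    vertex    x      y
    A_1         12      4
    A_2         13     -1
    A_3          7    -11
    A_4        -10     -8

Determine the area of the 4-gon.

Cross-terms: -64, -136, -166, 56  ⇒  Σ = -310
Area = |Σ|/2 = 155.

155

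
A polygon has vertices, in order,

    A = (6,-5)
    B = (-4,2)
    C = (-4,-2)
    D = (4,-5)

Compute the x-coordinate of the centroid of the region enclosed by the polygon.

Apply the surveyor's formula. First the cross-terms c_i = x_i·y_{i+1} − x_{i+1}·y_i:
  -8, 16, 28, 10  ⇒  2A = 46, A = 23.
Then Σ (x_i + x_{i+1})·c_i = -44, so x̄ = -44 / (6·23) = -22/69.

-22/69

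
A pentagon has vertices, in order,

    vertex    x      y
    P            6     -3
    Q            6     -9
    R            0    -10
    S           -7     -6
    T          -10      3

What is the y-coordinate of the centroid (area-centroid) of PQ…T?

-587/141

Apply Gauss's area formula. First the cross-terms c_i = x_i·y_{i+1} − x_{i+1}·y_i:
  -36, -60, -70, -81, 12  ⇒  2A = -235, A = -117.5.
Then Σ (y_i + y_{i+1})·c_i = 2935, so ȳ = 2935 / (6·(-117.5)) = -587/141.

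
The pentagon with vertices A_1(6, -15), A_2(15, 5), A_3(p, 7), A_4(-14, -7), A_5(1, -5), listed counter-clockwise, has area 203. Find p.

12

The doubled signed area Σ (x_i y_{i+1} − x_{i+1} y_i) is linear in p.
With p=0 it equals 550; the coefficient of p is -12 (from the two edges through A_3).
So -12·p + 550 = 2·203 = 406 ⇒ p = 12.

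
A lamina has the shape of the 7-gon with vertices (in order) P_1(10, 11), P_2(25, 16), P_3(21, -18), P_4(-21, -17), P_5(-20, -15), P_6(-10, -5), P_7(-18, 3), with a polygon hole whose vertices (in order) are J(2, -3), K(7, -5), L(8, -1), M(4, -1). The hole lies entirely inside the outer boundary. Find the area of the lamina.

1014.5

Outer boundary:
P_1→P_2: (10)(16) − (25)(11) = -115
P_2→P_3: (25)(-18) − (21)(16) = -786
P_3→P_4: (21)(-17) − (-21)(-18) = -735
P_4→P_5: (-21)(-15) − (-20)(-17) = -25
P_5→P_6: (-20)(-5) − (-10)(-15) = -50
P_6→P_7: (-10)(3) − (-18)(-5) = -120
P_7→P_1: (-18)(11) − (10)(3) = -228
Σ = -2059
Area = |Σ|/2 = 1029.5.
Hole:
Apply the shoelace formula: 2A = Σ (x_i·y_{i+1} − x_{i+1}·y_i), indices taken mod 4.
Cross-terms: 11, 33, -4, -10  ⇒  Σ = 30
Area = |Σ|/2 = 15.
Net area = 1029.5 − 15 = 1014.5.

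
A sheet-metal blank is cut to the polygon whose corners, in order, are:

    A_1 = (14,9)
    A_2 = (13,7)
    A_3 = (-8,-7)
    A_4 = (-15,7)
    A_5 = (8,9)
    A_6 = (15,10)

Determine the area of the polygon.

Σ = (-19) + (-35) + (-161) + (-191) + (-55) + (-5) = -466
Area = |Σ|/2 = 233.

233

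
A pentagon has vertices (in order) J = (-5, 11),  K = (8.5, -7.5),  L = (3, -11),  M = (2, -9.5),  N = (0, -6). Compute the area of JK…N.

87.75

J→K: (-5)(-7.5) − (8.5)(11) = -56
K→L: (8.5)(-11) − (3)(-7.5) = -71
L→M: (3)(-9.5) − (2)(-11) = -6.5
M→N: (2)(-6) − (0)(-9.5) = -12
N→J: (0)(11) − (-5)(-6) = -30
Σ = -175.5
Area = |Σ|/2 = 87.75.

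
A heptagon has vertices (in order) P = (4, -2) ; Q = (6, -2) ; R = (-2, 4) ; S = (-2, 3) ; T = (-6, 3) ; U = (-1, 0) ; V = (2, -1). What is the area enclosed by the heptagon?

Apply the shoelace (surveyor's) formula: 2A = Σ (x_i·y_{i+1} − x_{i+1}·y_i), indices taken mod 7.
Σ = (4) + (20) + (2) + (12) + (3) + (1) + (0) = 42
Area = |Σ|/2 = 21.

21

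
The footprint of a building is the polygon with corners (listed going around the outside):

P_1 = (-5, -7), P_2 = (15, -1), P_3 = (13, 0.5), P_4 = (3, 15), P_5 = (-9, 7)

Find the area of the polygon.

Apply the shoelace (surveyor's) formula: 2A = Σ (x_i·y_{i+1} − x_{i+1}·y_i), indices taken mod 5.
Cross-terms: 110, 20.5, 193.5, 156, 98  ⇒  Σ = 578
Area = |Σ|/2 = 289.

289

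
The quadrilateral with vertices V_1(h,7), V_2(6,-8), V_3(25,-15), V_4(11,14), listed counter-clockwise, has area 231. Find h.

The doubled signed area Σ (x_i y_{i+1} − x_{i+1} y_i) is linear in h.
With h=0 it equals 660; the coefficient of h is -22 (from the two edges through V_1).
So -22·h + 660 = 2·231 = 462 ⇒ h = 9.

9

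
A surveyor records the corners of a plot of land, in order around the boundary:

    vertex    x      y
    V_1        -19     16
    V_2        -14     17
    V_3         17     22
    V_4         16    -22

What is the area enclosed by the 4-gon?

792

Apply Gauss's area formula: 2A = Σ (x_i·y_{i+1} − x_{i+1}·y_i), indices taken mod 4.
Σ = (-99) + (-597) + (-726) + (-162) = -1584
Area = |Σ|/2 = 792.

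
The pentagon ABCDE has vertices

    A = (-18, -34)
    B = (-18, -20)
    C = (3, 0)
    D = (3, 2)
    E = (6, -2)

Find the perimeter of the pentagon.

90

|AB| = √((0)² + (14)²) = √196 = 14
|BC| = √((21)² + (20)²) = √841 = 29
|CD| = √((0)² + (2)²) = √4 = 2
|DE| = √((3)² + (-4)²) = √25 = 5
|EA| = √((-24)² + (-32)²) = √1600 = 40
Perimeter = 14 + 29 + 2 + 5 + 40 = 90.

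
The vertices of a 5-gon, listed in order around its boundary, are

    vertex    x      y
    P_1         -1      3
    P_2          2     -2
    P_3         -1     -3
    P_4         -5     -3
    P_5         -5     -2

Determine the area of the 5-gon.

Apply the shoelace formula: 2A = Σ (x_i·y_{i+1} − x_{i+1}·y_i), indices taken mod 5.
P_1→P_2: (-1)(-2) − (2)(3) = -4
P_2→P_3: (2)(-3) − (-1)(-2) = -8
P_3→P_4: (-1)(-3) − (-5)(-3) = -12
P_4→P_5: (-5)(-2) − (-5)(-3) = -5
P_5→P_1: (-5)(3) − (-1)(-2) = -17
Σ = -46
Area = |Σ|/2 = 23.

23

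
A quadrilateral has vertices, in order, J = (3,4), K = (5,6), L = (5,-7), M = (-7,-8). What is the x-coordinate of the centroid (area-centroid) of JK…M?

Apply the shoelace formula. First the cross-terms c_i = x_i·y_{i+1} − x_{i+1}·y_i:
  -2, -65, -89, -4  ⇒  2A = -160, A = -80.
Then Σ (x_i + x_{i+1})·c_i = -472, so x̄ = -472 / (6·(-80)) = 59/60.

59/60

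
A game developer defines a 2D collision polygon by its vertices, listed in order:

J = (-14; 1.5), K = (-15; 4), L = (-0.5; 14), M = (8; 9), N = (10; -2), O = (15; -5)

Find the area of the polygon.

265.75

Apply the shoelace (surveyor's) formula: 2A = Σ (x_i·y_{i+1} − x_{i+1}·y_i), indices taken mod 6.
J→K: (-14)(4) − (-15)(1.5) = -33.5
K→L: (-15)(14) − (-0.5)(4) = -208
L→M: (-0.5)(9) − (8)(14) = -116.5
M→N: (8)(-2) − (10)(9) = -106
N→O: (10)(-5) − (15)(-2) = -20
O→J: (15)(1.5) − (-14)(-5) = -47.5
Σ = -531.5
Area = |Σ|/2 = 265.75.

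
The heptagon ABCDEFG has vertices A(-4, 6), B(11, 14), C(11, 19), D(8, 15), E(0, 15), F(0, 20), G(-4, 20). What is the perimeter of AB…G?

|AB| = √((15)² + (8)²) = √289 = 17
|BC| = √((0)² + (5)²) = √25 = 5
|CD| = √((-3)² + (-4)²) = √25 = 5
|DE| = √((-8)² + (0)²) = √64 = 8
|EF| = √((0)² + (5)²) = √25 = 5
|FG| = √((-4)² + (0)²) = √16 = 4
|GA| = √((0)² + (-14)²) = √196 = 14
Perimeter = 17 + 5 + 5 + 8 + 5 + 4 + 14 = 58.

58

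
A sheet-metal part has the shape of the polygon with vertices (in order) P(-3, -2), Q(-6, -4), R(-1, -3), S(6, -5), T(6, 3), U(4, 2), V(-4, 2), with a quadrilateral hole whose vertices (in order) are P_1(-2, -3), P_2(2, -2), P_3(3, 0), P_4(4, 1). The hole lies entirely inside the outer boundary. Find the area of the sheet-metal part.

53

Outer boundary:
Apply the shoelace formula: 2A = Σ (x_i·y_{i+1} − x_{i+1}·y_i), indices taken mod 7.
P→Q: (-3)(-4) − (-6)(-2) = 0
Q→R: (-6)(-3) − (-1)(-4) = 14
R→S: (-1)(-5) − (6)(-3) = 23
S→T: (6)(3) − (6)(-5) = 48
T→U: (6)(2) − (4)(3) = 0
U→V: (4)(2) − (-4)(2) = 16
V→P: (-4)(-2) − (-3)(2) = 14
Σ = 115
Area = |Σ|/2 = 57.5.
Hole:
Σ = (10) + (6) + (3) + (-10) = 9
Area = |Σ|/2 = 4.5.
Net area = 57.5 − 4.5 = 53.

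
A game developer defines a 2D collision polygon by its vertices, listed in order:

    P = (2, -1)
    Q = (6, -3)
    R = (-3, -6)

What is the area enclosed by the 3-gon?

15

Σ = (0) + (-45) + (15) = -30
Area = |Σ|/2 = 15.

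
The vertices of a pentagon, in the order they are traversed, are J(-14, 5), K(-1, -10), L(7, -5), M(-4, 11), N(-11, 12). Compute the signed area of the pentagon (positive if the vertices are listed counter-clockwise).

231.5

Cross-terms: 145, 75, 57, 73, 113  ⇒  Σ = 463
Signed area = Σ/2 = 231.5 (positive ⇒ counter-clockwise traversal).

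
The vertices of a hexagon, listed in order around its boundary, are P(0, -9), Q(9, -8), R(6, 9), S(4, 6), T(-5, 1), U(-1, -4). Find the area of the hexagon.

Apply the shoelace (surveyor's) formula: 2A = Σ (x_i·y_{i+1} − x_{i+1}·y_i), indices taken mod 6.
P→Q: (0)(-8) − (9)(-9) = 81
Q→R: (9)(9) − (6)(-8) = 129
R→S: (6)(6) − (4)(9) = 0
S→T: (4)(1) − (-5)(6) = 34
T→U: (-5)(-4) − (-1)(1) = 21
U→P: (-1)(-9) − (0)(-4) = 9
Σ = 274
Area = |Σ|/2 = 137.

137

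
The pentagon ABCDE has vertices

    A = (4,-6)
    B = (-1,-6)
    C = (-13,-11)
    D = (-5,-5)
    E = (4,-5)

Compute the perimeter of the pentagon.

38

|AB| = √((-5)² + (0)²) = √25 = 5
|BC| = √((-12)² + (-5)²) = √169 = 13
|CD| = √((8)² + (6)²) = √100 = 10
|DE| = √((9)² + (0)²) = √81 = 9
|EA| = √((0)² + (-1)²) = √1 = 1
Perimeter = 5 + 13 + 10 + 9 + 1 = 38.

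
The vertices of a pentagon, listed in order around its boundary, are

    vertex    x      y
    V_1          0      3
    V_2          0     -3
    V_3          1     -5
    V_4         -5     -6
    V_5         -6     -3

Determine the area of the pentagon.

V_1→V_2: (0)(-3) − (0)(3) = 0
V_2→V_3: (0)(-5) − (1)(-3) = 3
V_3→V_4: (1)(-6) − (-5)(-5) = -31
V_4→V_5: (-5)(-3) − (-6)(-6) = -21
V_5→V_1: (-6)(3) − (0)(-3) = -18
Σ = -67
Area = |Σ|/2 = 33.5.

33.5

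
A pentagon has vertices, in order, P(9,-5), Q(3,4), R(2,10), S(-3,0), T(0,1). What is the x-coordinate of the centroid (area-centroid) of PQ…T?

Apply the surveyor's formula. First the cross-terms c_i = x_i·y_{i+1} − x_{i+1}·y_i:
  51, 22, 30, -3, -9  ⇒  2A = 91, A = 45.5.
Then Σ (x_i + x_{i+1})·c_i = 620, so x̄ = 620 / (6·45.5) = 620/273.

620/273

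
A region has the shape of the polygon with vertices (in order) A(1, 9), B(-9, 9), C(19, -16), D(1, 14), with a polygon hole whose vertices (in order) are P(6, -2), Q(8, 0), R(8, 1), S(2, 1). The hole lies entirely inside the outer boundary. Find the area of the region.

Outer boundary:
Apply the shoelace formula: 2A = Σ (x_i·y_{i+1} − x_{i+1}·y_i), indices taken mod 4.
A→B: (1)(9) − (-9)(9) = 90
B→C: (-9)(-16) − (19)(9) = -27
C→D: (19)(14) − (1)(-16) = 282
D→A: (1)(9) − (1)(14) = -5
Σ = 340
Area = |Σ|/2 = 170.
Hole:
Apply the shoelace formula: 2A = Σ (x_i·y_{i+1} − x_{i+1}·y_i), indices taken mod 4.
P→Q: (6)(0) − (8)(-2) = 16
Q→R: (8)(1) − (8)(0) = 8
R→S: (8)(1) − (2)(1) = 6
S→P: (2)(-2) − (6)(1) = -10
Σ = 20
Area = |Σ|/2 = 10.
Net area = 170 − 10 = 160.

160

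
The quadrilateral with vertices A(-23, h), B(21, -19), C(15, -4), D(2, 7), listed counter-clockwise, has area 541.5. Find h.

Write out the shoelace sum; only the two edges meeting at A involve h:
2·Area = [(2·h − (-23)·7) + ((-23)·(-19) − 21·h)] + 314
       = -19·h + 912 = 1083
⇒ h = -9.

-9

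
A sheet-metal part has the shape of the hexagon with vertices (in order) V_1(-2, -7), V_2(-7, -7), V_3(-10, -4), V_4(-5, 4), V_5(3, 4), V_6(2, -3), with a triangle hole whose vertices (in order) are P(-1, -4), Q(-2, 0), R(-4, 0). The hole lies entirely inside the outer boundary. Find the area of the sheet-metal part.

Outer boundary:
Apply the shoelace (surveyor's) formula: 2A = Σ (x_i·y_{i+1} − x_{i+1}·y_i), indices taken mod 6.
Σ = (-35) + (-42) + (-60) + (-32) + (-17) + (-20) = -206
Area = |Σ|/2 = 103.
Hole:
Apply Gauss's area formula: 2A = Σ (x_i·y_{i+1} − x_{i+1}·y_i), indices taken mod 3.
Cross-terms: -8, 0, 16  ⇒  Σ = 8
Area = |Σ|/2 = 4.
Net area = 103 − 4 = 99.

99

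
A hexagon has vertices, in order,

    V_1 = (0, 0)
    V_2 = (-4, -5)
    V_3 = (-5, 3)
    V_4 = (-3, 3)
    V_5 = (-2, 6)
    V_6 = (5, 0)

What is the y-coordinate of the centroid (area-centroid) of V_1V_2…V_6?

Apply the shoelace formula. First the cross-terms c_i = x_i·y_{i+1} − x_{i+1}·y_i:
  0, -37, -6, -12, -30, 0  ⇒  2A = -85, A = -42.5.
Then Σ (y_i + y_{i+1})·c_i = -250, so ȳ = -250 / (6·(-42.5)) = 50/51.

50/51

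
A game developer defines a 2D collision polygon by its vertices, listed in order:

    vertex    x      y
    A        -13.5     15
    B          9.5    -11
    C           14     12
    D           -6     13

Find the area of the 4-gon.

306.75

Apply the shoelace formula: 2A = Σ (x_i·y_{i+1} − x_{i+1}·y_i), indices taken mod 4.
A→B: (-13.5)(-11) − (9.5)(15) = 6
B→C: (9.5)(12) − (14)(-11) = 268
C→D: (14)(13) − (-6)(12) = 254
D→A: (-6)(15) − (-13.5)(13) = 85.5
Σ = 613.5
Area = |Σ|/2 = 306.75.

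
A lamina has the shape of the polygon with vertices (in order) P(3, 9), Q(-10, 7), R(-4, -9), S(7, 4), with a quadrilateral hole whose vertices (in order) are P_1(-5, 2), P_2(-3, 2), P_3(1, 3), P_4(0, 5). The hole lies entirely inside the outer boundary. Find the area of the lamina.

156

Outer boundary:
P→Q: (3)(7) − (-10)(9) = 111
Q→R: (-10)(-9) − (-4)(7) = 118
R→S: (-4)(4) − (7)(-9) = 47
S→P: (7)(9) − (3)(4) = 51
Σ = 327
Area = |Σ|/2 = 163.5.
Hole:
Apply the shoelace formula: 2A = Σ (x_i·y_{i+1} − x_{i+1}·y_i), indices taken mod 4.
P_1→P_2: (-5)(2) − (-3)(2) = -4
P_2→P_3: (-3)(3) − (1)(2) = -11
P_3→P_4: (1)(5) − (0)(3) = 5
P_4→P_1: (0)(2) − (-5)(5) = 25
Σ = 15
Area = |Σ|/2 = 7.5.
Net area = 163.5 − 7.5 = 156.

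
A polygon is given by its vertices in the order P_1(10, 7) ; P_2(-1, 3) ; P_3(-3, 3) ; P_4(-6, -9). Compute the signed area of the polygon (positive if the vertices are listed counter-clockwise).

68

Σ = (37) + (6) + (45) + (48) = 136
Signed area = Σ/2 = 68 (positive ⇒ counter-clockwise traversal).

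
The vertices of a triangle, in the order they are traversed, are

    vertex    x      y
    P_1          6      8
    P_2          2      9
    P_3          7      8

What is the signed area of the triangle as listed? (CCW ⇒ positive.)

-0.5

Cross-terms: 38, -47, 8  ⇒  Σ = -1
Signed area = Σ/2 = -0.5 (negative ⇒ clockwise traversal).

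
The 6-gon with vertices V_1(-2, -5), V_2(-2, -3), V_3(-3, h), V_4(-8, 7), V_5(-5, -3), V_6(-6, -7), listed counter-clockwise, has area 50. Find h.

7

Write out the shoelace sum; only the two edges meeting at V_3 involve h:
2·Area = [((-2)·h − (-3)·(-3)) + ((-3)·7 − (-8)·h)] + 88
       = 6·h + 58 = 100
⇒ h = 7.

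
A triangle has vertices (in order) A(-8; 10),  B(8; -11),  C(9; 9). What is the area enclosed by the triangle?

170.5

Σ = (8) + (171) + (162) = 341
Area = |Σ|/2 = 170.5.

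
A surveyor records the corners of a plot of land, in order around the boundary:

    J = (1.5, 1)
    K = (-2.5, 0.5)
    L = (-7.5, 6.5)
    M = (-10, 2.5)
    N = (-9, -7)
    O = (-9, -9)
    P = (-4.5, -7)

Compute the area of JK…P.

88

J→K: (1.5)(0.5) − (-2.5)(1) = 3.25
K→L: (-2.5)(6.5) − (-7.5)(0.5) = -12.5
L→M: (-7.5)(2.5) − (-10)(6.5) = 46.25
M→N: (-10)(-7) − (-9)(2.5) = 92.5
N→O: (-9)(-9) − (-9)(-7) = 18
O→P: (-9)(-7) − (-4.5)(-9) = 22.5
P→J: (-4.5)(1) − (1.5)(-7) = 6
Σ = 176
Area = |Σ|/2 = 88.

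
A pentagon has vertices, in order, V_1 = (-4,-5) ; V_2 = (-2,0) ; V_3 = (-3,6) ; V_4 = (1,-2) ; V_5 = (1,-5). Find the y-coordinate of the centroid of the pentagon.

Apply the shoelace (surveyor's) formula. First the cross-terms c_i = x_i·y_{i+1} − x_{i+1}·y_i:
  -10, -12, 0, -3, -25  ⇒  2A = -50, A = -25.
Then Σ (y_i + y_{i+1})·c_i = 249, so ȳ = 249 / (6·(-25)) = -1.66.

-1.66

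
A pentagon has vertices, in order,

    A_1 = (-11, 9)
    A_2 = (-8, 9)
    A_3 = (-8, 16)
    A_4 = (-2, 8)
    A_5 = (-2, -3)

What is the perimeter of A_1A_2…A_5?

46

|A_1A_2| = √((3)² + (0)²) = √9 = 3
|A_2A_3| = √((0)² + (7)²) = √49 = 7
|A_3A_4| = √((6)² + (-8)²) = √100 = 10
|A_4A_5| = √((0)² + (-11)²) = √121 = 11
|A_5A_1| = √((-9)² + (12)²) = √225 = 15
Perimeter = 3 + 7 + 10 + 11 + 15 = 46.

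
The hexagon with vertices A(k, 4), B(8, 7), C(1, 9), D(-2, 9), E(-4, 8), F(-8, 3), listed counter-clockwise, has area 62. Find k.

6

The doubled signed area Σ (x_i y_{i+1} − x_{i+1} y_i) is linear in k.
With k=0 it equals 100; the coefficient of k is 4 (from the two edges through A).
So 4·k + 100 = 2·62 = 124 ⇒ k = 6.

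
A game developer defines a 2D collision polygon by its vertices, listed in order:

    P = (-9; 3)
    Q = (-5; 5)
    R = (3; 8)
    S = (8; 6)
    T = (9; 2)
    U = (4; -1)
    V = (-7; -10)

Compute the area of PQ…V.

Σ = (-30) + (-55) + (-46) + (-38) + (-17) + (-47) + (-111) = -344
Area = |Σ|/2 = 172.

172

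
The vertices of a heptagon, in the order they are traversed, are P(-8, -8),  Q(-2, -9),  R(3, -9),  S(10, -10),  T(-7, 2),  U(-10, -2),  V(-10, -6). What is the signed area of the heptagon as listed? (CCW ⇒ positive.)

108.5

Apply Gauss's area formula: 2A = Σ (x_i·y_{i+1} − x_{i+1}·y_i), indices taken mod 7.
Cross-terms: 56, 45, 60, -50, 34, 40, 32  ⇒  Σ = 217
Signed area = Σ/2 = 108.5 (positive ⇒ counter-clockwise traversal).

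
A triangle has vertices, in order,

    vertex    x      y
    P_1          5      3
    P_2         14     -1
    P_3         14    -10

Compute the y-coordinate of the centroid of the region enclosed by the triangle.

-8/3

Apply the shoelace (surveyor's) formula. First the cross-terms c_i = x_i·y_{i+1} − x_{i+1}·y_i:
  -47, -126, 92  ⇒  2A = -81, A = -40.5.
Then Σ (y_i + y_{i+1})·c_i = 648, so ȳ = 648 / (6·(-40.5)) = -8/3.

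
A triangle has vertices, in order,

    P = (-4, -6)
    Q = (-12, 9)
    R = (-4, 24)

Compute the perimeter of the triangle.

|PQ| = √((-8)² + (15)²) = √289 = 17
|QR| = √((8)² + (15)²) = √289 = 17
|RP| = √((0)² + (-30)²) = √900 = 30
Perimeter = 17 + 17 + 30 = 64.

64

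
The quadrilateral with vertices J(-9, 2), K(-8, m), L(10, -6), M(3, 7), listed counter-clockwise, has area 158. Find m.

Write out the shoelace sum; only the two edges meeting at K involve m:
2·Area = [((-9)·m − (-8)·2) + ((-8)·(-6) − 10·m)] + 157
       = -19·m + 221 = 316
⇒ m = -5.

-5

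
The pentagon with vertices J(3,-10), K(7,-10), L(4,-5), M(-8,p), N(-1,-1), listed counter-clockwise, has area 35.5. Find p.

The doubled signed area Σ (x_i y_{i+1} − x_{i+1} y_i) is linear in p.
With p=0 it equals 26; the coefficient of p is 5 (from the two edges through M).
So 5·p + 26 = 2·35.5 = 71 ⇒ p = 9.

9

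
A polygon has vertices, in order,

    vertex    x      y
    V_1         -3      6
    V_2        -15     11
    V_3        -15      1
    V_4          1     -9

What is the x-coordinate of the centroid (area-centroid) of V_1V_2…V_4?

-23/3

Apply the surveyor's formula. First the cross-terms c_i = x_i·y_{i+1} − x_{i+1}·y_i:
  57, 150, 134, -21  ⇒  2A = 320, A = 160.
Then Σ (x_i + x_{i+1})·c_i = -7360, so x̄ = -7360 / (6·160) = -23/3.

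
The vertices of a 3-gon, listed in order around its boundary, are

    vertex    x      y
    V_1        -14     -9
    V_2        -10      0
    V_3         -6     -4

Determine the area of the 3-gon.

26

Σ = (-90) + (40) + (-2) = -52
Area = |Σ|/2 = 26.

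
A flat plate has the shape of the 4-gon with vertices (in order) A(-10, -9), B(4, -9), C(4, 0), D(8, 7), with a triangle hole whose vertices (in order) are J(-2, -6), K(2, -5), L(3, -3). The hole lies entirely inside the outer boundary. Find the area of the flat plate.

Outer boundary:
Apply the shoelace (surveyor's) formula: 2A = Σ (x_i·y_{i+1} − x_{i+1}·y_i), indices taken mod 4.
Σ = (126) + (36) + (28) + (-2) = 188
Area = |Σ|/2 = 94.
Hole:
Apply the shoelace formula: 2A = Σ (x_i·y_{i+1} − x_{i+1}·y_i), indices taken mod 3.
Σ = (22) + (9) + (-24) = 7
Area = |Σ|/2 = 3.5.
Net area = 94 − 3.5 = 90.5.

90.5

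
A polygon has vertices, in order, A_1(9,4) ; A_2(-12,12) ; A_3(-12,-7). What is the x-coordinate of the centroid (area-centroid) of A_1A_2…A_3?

Apply Gauss's area formula. First the cross-terms c_i = x_i·y_{i+1} − x_{i+1}·y_i:
  156, 228, 15  ⇒  2A = 399, A = 199.5.
Then Σ (x_i + x_{i+1})·c_i = -5985, so x̄ = -5985 / (6·199.5) = -5.

-5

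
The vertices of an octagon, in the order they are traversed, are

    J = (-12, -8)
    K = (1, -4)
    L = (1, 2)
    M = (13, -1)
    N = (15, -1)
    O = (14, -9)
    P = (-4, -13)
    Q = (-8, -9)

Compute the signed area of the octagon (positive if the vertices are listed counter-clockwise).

Σ = (56) + (6) + (-27) + (2) + (-121) + (-218) + (-68) + (-44) = -414
Signed area = Σ/2 = -207 (negative ⇒ clockwise traversal).

-207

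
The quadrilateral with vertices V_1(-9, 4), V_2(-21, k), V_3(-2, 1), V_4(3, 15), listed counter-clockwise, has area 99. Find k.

-3

Write out the shoelace sum; only the two edges meeting at V_2 involve k:
2·Area = [((-9)·k − (-21)·4) + ((-21)·1 − (-2)·k)] + 114
       = -7·k + 177 = 198
⇒ k = -3.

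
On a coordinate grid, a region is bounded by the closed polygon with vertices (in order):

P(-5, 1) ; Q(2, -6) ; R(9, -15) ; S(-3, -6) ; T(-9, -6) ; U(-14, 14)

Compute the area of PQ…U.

Σ = (28) + (24) + (-99) + (-36) + (-210) + (56) = -237
Area = |Σ|/2 = 118.5.

118.5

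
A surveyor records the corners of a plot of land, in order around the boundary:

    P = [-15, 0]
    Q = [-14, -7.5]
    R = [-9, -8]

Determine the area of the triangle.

Cross-terms: 112.5, 44.5, -120  ⇒  Σ = 37
Area = |Σ|/2 = 18.5.

18.5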